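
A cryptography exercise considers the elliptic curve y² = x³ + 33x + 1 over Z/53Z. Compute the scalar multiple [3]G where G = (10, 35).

Repeated addition: build up to 3G.
2G: tangent at (10, 35): λ = (3·10² + 33)/(2·35) ≡ 15/17. 17⁻¹ ≡ 25 (mod 53), so λ ≡ 15·25 ≡ 4.
  x = λ² - 10 - 10 = 16 - 20 ≡ 49; y = λ·(10 - 49) - 35 ≡ 21. → (49, 21)
3G: (49, 21) + (10, 35). λ = (35 - 21)/(10 - 49) ≡ 14/14 mod 53. 14⁻¹ ≡ 19 (mod 53), so λ ≡ 1.
  x = λ² - 49 - 10 = 1 - 59 ≡ 48; y = λ·(49 - 48) - 21 ≡ 33. → (48, 33)

(48, 33)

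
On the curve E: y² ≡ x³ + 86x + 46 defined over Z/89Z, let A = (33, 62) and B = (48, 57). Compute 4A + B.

O

First 4A:
Repeated addition: build up to 4A.
2A: tangent at (33, 62): λ = (3·33² + 86)/(2·62) ≡ 60/35. 35⁻¹ ≡ 28 (mod 89) since 35·28 = 980 ≡ 1, so λ ≡ 60·28 ≡ 78.
  x = λ² - 33 - 33 = 6084 - 66 ≡ 55; y = λ·(33 - 55) - 62 ≡ 2. → (55, 2)
3A: (55, 2) + (33, 62). λ = (62 - 2)/(33 - 55) ≡ 60/67 mod 89. 67⁻¹ ≡ 4 (mod 89), so λ ≡ 62.
  x = λ² - 55 - 33 = 3844 - 88 ≡ 18; y = λ·(55 - 18) - 2 ≡ 67. → (18, 67)
4A: (18, 67) + (33, 62). λ = (62 - 67)/(33 - 18) ≡ 84/15 mod 89. 15⁻¹ ≡ 6 (mod 89) since 15·6 = 90 ≡ 1, so λ ≡ 59.
  x = λ² - 18 - 33 = 3481 - 51 ≡ 48; y = λ·(18 - 48) - 67 ≡ 32. → (48, 32)
4A = (48, 32).
Finally 4A + B:
(48, 32) + (48, 57): same x and y₁ ≡ -y₂, so the sum is ∞.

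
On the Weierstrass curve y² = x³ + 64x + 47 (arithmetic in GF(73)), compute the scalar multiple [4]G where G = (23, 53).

(55, 61)

Repeated addition: build up to 4G.
2G: tangent at (23, 53): λ = (3·23² + 64)/(2·53) ≡ 45/33. 33⁻¹ ≡ 31 (mod 73), so λ ≡ 45·31 ≡ 8.
  x = λ² - 23 - 23 = 64 - 46 ≡ 18; y = λ·(23 - 18) - 53 ≡ 60. → (18, 60)
3G: (18, 60) + (23, 53). λ = (53 - 60)/(23 - 18) ≡ 66/5 mod 73. 5⁻¹ ≡ 44 (mod 73) since 5·44 = 220 ≡ 1, so λ ≡ 57.
  x = λ² - 18 - 23 = 3249 - 41 ≡ 69; y = λ·(18 - 69) - 60 ≡ 26. → (69, 26)
4G: (69, 26) + (23, 53). λ = (53 - 26)/(23 - 69) ≡ 27/27 mod 73. 27⁻¹ ≡ 46 (mod 73), so λ ≡ 1.
  x = λ² - 69 - 23 = 1 - 92 ≡ 55; y = λ·(69 - 55) - 26 ≡ 61. → (55, 61)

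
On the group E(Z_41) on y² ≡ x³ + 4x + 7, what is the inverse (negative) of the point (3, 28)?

-(3, 28) = (3, -28 mod 41) = (3, 13).

(3, 13)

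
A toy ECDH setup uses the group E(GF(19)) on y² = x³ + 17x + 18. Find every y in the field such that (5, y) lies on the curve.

0

x³ + 17x + 18 = 228 ≡ 0 (mod 19).
Only y = 0 satisfies y² ≡ 0.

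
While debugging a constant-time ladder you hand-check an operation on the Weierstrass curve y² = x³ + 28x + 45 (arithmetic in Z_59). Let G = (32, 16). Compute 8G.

(15, 8)

Double-and-add on 8 = (1000)₂. Start with G = (32, 16) for the leading 1-bit.
double: tangent at (32, 16): λ = (3·32² + 28)/(2·16) ≡ 32/32. 32⁻¹ ≡ 24 (mod 59) since 32·24 = 768 ≡ 1, so λ ≡ 32·24 ≡ 1.
  x = λ² - 32 - 32 = 1 - 64 ≡ 55; y = λ·(32 - 55) - 16 ≡ 20. → (55, 20)
double: tangent at (55, 20): λ = (3·55² + 28)/(2·20) ≡ 17/40. 40⁻¹ ≡ 31 (mod 59) since 40·31 = 1240 ≡ 1, so λ ≡ 17·31 ≡ 55.
  x = λ² - 55 - 55 = 3025 - 110 ≡ 24; y = λ·(55 - 24) - 20 ≡ 33. → (24, 33)
double: tangent at (24, 33): λ = (3·24² + 28)/(2·33) ≡ 45/7. 7⁻¹ ≡ 17 (mod 59) since 7·17 = 119 ≡ 1, so λ ≡ 45·17 ≡ 57.
  x = λ² - 24 - 24 = 3249 - 48 ≡ 15; y = λ·(24 - 15) - 33 ≡ 8. → (15, 8)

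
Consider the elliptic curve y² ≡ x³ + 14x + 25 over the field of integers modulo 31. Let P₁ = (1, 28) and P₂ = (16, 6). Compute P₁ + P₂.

(28, 24)

(1, 28) + (16, 6). λ = (6 - 28)/(16 - 1) ≡ 9/15 mod 31. 15⁻¹ ≡ 29 (mod 31), so λ ≡ 13.
  x = λ² - 1 - 16 = 169 - 17 ≡ 28; y = λ·(1 - 28) - 28 ≡ 24. → (28, 24)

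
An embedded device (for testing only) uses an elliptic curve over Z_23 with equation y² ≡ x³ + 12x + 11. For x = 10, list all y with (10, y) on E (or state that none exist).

x³ + 12x + 11 = 1131 ≡ 4 (mod 23).
Square roots of 4 mod 23: 2 and 21 (since 2² = 4 ≡ 4).

2, 21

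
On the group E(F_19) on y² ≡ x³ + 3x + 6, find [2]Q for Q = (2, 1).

tangent at (2, 1): λ = (3·2² + 3)/(2·1) ≡ 15/2. 2⁻¹ ≡ 10 (mod 19) since 2·10 = 20 ≡ 1, so λ ≡ 15·10 ≡ 17.
  x = λ² - 2 - 2 = 289 - 4 ≡ 0; y = λ·(2 - 0) - 1 ≡ 14. → (0, 14)

(0, 14)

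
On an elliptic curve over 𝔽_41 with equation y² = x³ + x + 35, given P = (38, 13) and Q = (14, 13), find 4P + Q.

(25, 33)

First 4P:
Repeated addition: build up to 4P.
2P: tangent at (38, 13): λ = (3·38² + 1)/(2·13) ≡ 28/26. 26⁻¹ ≡ 30 (mod 41), so λ ≡ 28·30 ≡ 20.
  x = λ² - 38 - 38 = 400 - 76 ≡ 37; y = λ·(38 - 37) - 13 ≡ 7. → (37, 7)
3P: (37, 7) + (38, 13). λ = (13 - 7)/(38 - 37) ≡ 6/1 mod 41. 1⁻¹ ≡ 1 (mod 41), so λ ≡ 6.
  x = λ² - 37 - 38 = 36 - 75 ≡ 2; y = λ·(37 - 2) - 7 ≡ 39. → (2, 39)
4P: (2, 39) + (38, 13). λ = (13 - 39)/(38 - 2) ≡ 15/36 mod 41. 36⁻¹ ≡ 8 (mod 41) since 36·8 = 288 ≡ 1, so λ ≡ 38.
  x = λ² - 2 - 38 = 1444 - 40 ≡ 10; y = λ·(2 - 10) - 39 ≡ 26. → (10, 26)
4P = (10, 26).
Finally 4P + Q:
(10, 26) + (14, 13). λ = (13 - 26)/(14 - 10) ≡ 28/4 mod 41. 4⁻¹ ≡ 31 (mod 41), so λ ≡ 7.
  x = λ² - 10 - 14 = 49 - 24 ≡ 25; y = λ·(10 - 25) - 26 ≡ 33. → (25, 33)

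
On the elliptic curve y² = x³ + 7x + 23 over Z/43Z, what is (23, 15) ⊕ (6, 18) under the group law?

(24, 13)

(23, 15) + (6, 18). λ = (18 - 15)/(6 - 23) ≡ 3/26 mod 43. 26⁻¹ ≡ 5 (mod 43) since 26·5 = 130 ≡ 1, so λ ≡ 15.
  x = λ² - 23 - 6 = 225 - 29 ≡ 24; y = λ·(23 - 24) - 15 ≡ 13. → (24, 13)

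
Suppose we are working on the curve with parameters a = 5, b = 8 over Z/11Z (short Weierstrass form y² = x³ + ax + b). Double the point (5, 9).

tangent at (5, 9): λ = (3·5² + 5)/(2·9) ≡ 3/7. 7⁻¹ ≡ 8 (mod 11) since 7·8 = 56 ≡ 1, so λ ≡ 3·8 ≡ 2.
  x = λ² - 5 - 5 = 4 - 10 ≡ 5; y = λ·(5 - 5) - 9 ≡ 2. → (5, 2)

(5, 2)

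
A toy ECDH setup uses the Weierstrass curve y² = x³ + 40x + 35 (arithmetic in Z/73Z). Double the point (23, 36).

(30, 38)

tangent at (23, 36): λ = (3·23² + 40)/(2·36) ≡ 21/72. 72⁻¹ ≡ 72 (mod 73), so λ ≡ 21·72 ≡ 52.
  x = λ² - 23 - 23 = 2704 - 46 ≡ 30; y = λ·(23 - 30) - 36 ≡ 38. → (30, 38)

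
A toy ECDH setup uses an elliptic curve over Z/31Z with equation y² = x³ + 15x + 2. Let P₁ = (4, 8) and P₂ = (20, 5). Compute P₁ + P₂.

(12, 9)

(4, 8) + (20, 5). λ = (5 - 8)/(20 - 4) ≡ 28/16 mod 31. 16⁻¹ ≡ 2 (mod 31), so λ ≡ 25.
  x = λ² - 4 - 20 = 625 - 24 ≡ 12; y = λ·(4 - 12) - 8 ≡ 9. → (12, 9)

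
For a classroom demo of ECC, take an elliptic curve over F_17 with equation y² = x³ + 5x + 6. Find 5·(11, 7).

Write P = (11, 7).
Repeated addition: build up to 5P.
2P: tangent at (11, 7): λ = (3·11² + 5)/(2·7) ≡ 11/14. 14⁻¹ ≡ 11 (mod 17) since 14·11 = 154 ≡ 1, so λ ≡ 11·11 ≡ 2.
  x = λ² - 11 - 11 = 4 - 22 ≡ 16; y = λ·(11 - 16) - 7 ≡ 0. → (16, 0)
3P: (16, 0) + (11, 7). λ = (7 - 0)/(11 - 16) ≡ 7/12 mod 17. 12⁻¹ ≡ 10 (mod 17) since 12·10 = 120 ≡ 1, so λ ≡ 2.
  x = λ² - 16 - 11 = 4 - 27 ≡ 11; y = λ·(16 - 11) - 0 ≡ 10. → (11, 10)
4P: (11, 10) + (11, 7): same x and y₁ ≡ -y₂, so the sum is 𝒪.
5P: 𝒪 + (11, 7) = (11, 7) (identity).

(11, 7)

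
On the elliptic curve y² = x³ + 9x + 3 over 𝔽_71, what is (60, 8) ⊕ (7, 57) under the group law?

(9, 48)

(60, 8) + (7, 57). λ = (57 - 8)/(7 - 60) ≡ 49/18 mod 71. 18⁻¹ ≡ 4 (mod 71) since 18·4 = 72 ≡ 1, so λ ≡ 54.
  x = λ² - 60 - 7 = 2916 - 67 ≡ 9; y = λ·(60 - 9) - 8 ≡ 48. → (9, 48)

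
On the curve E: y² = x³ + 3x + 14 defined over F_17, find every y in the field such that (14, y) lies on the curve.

none

x³ + 3x + 14 = 2800 ≡ 12 (mod 17).
12 is a non-residue mod 17; no y exists.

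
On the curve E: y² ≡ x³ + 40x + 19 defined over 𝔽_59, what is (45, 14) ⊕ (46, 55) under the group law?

(56, 7)

(45, 14) + (46, 55). λ = (55 - 14)/(46 - 45) ≡ 41/1 mod 59. 1⁻¹ ≡ 1 (mod 59), so λ ≡ 41.
  x = λ² - 45 - 46 = 1681 - 91 ≡ 56; y = λ·(45 - 56) - 14 ≡ 7. → (56, 7)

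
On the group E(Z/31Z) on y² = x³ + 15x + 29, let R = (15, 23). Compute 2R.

(9, 5)

tangent at (15, 23): λ = (3·15² + 15)/(2·23) ≡ 8/15. 15⁻¹ ≡ 29 (mod 31) since 15·29 = 435 ≡ 1, so λ ≡ 8·29 ≡ 15.
  x = λ² - 15 - 15 = 225 - 30 ≡ 9; y = λ·(15 - 9) - 23 ≡ 5. → (9, 5)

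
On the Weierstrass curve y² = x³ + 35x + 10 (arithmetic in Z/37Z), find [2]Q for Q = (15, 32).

tangent at (15, 32): λ = (3·15² + 35)/(2·32) ≡ 7/27. 27⁻¹ ≡ 11 (mod 37), so λ ≡ 7·11 ≡ 3.
  x = λ² - 15 - 15 = 9 - 30 ≡ 16; y = λ·(15 - 16) - 32 ≡ 2. → (16, 2)

(16, 2)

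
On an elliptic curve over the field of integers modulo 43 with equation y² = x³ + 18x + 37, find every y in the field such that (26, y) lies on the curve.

8, 35

x³ + 18x + 37 = 18081 ≡ 21 (mod 43).
Square roots of 21 mod 43: 8 and 35 (since 8² = 64 ≡ 21).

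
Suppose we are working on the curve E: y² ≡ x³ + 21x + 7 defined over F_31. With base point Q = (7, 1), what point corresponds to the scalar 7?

(0, 10)

Repeated addition: build up to 7Q.
2Q: tangent at (7, 1): λ = (3·7² + 21)/(2·1) ≡ 13/2. 2⁻¹ ≡ 16 (mod 31), so λ ≡ 13·16 ≡ 22.
  x = λ² - 7 - 7 = 484 - 14 ≡ 5; y = λ·(7 - 5) - 1 ≡ 12. → (5, 12)
3Q: (5, 12) + (7, 1). λ = (1 - 12)/(7 - 5) ≡ 20/2 mod 31. 2⁻¹ ≡ 16 (mod 31), so λ ≡ 10.
  x = λ² - 5 - 7 = 100 - 12 ≡ 26; y = λ·(5 - 26) - 12 ≡ 26. → (26, 26)
4Q: (26, 26) + (7, 1). λ = (1 - 26)/(7 - 26) ≡ 6/12 mod 31. 12⁻¹ ≡ 13 (mod 31), so λ ≡ 16.
  x = λ² - 26 - 7 = 256 - 33 ≡ 6; y = λ·(26 - 6) - 26 ≡ 15. → (6, 15)
5Q: (6, 15) + (7, 1). λ = (1 - 15)/(7 - 6) ≡ 17/1 mod 31. 1⁻¹ ≡ 1 (mod 31), so λ ≡ 17.
  x = λ² - 6 - 7 = 289 - 13 ≡ 28; y = λ·(6 - 28) - 15 ≡ 14. → (28, 14)
6Q: (28, 14) + (7, 1). λ = (1 - 14)/(7 - 28) ≡ 18/10 mod 31. 10⁻¹ ≡ 28 (mod 31), so λ ≡ 8.
  x = λ² - 28 - 7 = 64 - 35 ≡ 29; y = λ·(28 - 29) - 14 ≡ 9. → (29, 9)
7Q: (29, 9) + (7, 1). λ = (1 - 9)/(7 - 29) ≡ 23/9 mod 31. 9⁻¹ ≡ 7 (mod 31), so λ ≡ 6.
  x = λ² - 29 - 7 = 36 - 36 ≡ 0; y = λ·(29 - 0) - 9 ≡ 10. → (0, 10)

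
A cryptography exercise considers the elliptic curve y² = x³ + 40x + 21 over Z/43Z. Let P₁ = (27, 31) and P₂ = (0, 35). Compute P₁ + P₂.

(27, 31) + (0, 35). λ = (35 - 31)/(0 - 27) ≡ 4/16 mod 43. 16⁻¹ ≡ 35 (mod 43), so λ ≡ 11.
  x = λ² - 27 - 0 = 121 - 27 ≡ 8; y = λ·(27 - 8) - 31 ≡ 6. → (8, 6)

(8, 6)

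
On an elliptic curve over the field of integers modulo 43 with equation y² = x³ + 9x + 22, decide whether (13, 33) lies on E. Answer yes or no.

yes

y² = 33² ≡ 14; x³ + 9x + 22 = 2336 ≡ 14 (mod 43). 14 = 14.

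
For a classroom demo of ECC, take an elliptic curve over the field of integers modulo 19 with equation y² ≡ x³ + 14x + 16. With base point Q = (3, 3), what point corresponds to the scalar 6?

Repeated addition: build up to 6Q.
2Q: tangent at (3, 3): λ = (3·3² + 14)/(2·3) ≡ 3/6. 6⁻¹ ≡ 16 (mod 19) since 6·16 = 96 ≡ 1, so λ ≡ 3·16 ≡ 10.
  x = λ² - 3 - 3 = 100 - 6 ≡ 18; y = λ·(3 - 18) - 3 ≡ 18. → (18, 18)
3Q: (18, 18) + (3, 3). λ = (3 - 18)/(3 - 18) ≡ 4/4 mod 19. 4⁻¹ ≡ 5 (mod 19), so λ ≡ 1.
  x = λ² - 18 - 3 = 1 - 21 ≡ 18; y = λ·(18 - 18) - 18 ≡ 1. → (18, 1)
4Q: (18, 1) + (3, 3). λ = (3 - 1)/(3 - 18) ≡ 2/4 mod 19. 4⁻¹ ≡ 5 (mod 19), so λ ≡ 10.
  x = λ² - 18 - 3 = 100 - 21 ≡ 3; y = λ·(18 - 3) - 1 ≡ 16. → (3, 16)
5Q: (3, 16) + (3, 3): same x and y₁ ≡ -y₂, so the sum is O.
6Q: O + (3, 3) = (3, 3) (identity).

(3, 3)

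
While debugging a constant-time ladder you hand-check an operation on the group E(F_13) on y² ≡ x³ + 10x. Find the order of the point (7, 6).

2P: tangent at (7, 6): λ = (3·7² + 10)/(2·6) ≡ 1/12. 12⁻¹ ≡ 12 (mod 13) since 12·12 = 144 ≡ 1, so λ ≡ 1·12 ≡ 12.
  x = λ² - 7 - 7 = 144 - 14 ≡ 0; y = λ·(7 - 0) - 6 ≡ 0. → (0, 0)
3P: (0, 0) + (7, 6). λ = (6 - 0)/(7 - 0) ≡ 6/7 mod 13. 7⁻¹ ≡ 2 (mod 13), so λ ≡ 12.
  x = λ² - 0 - 7 = 144 - 7 ≡ 7; y = λ·(0 - 7) - 0 ≡ 7. → (7, 7)
4P: (7, 7) + (7, 6): same x and y₁ ≡ -y₂, so the sum is O.
4P = O, so the order is 4.

4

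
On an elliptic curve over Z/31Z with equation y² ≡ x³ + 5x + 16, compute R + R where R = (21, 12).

(30, 17)

tangent at (21, 12): λ = (3·21² + 5)/(2·12) ≡ 26/24. 24⁻¹ ≡ 22 (mod 31), so λ ≡ 26·22 ≡ 14.
  x = λ² - 21 - 21 = 196 - 42 ≡ 30; y = λ·(21 - 30) - 12 ≡ 17. → (30, 17)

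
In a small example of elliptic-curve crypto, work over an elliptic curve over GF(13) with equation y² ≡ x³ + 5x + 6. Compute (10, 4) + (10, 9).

The two points share x = 10 and their y-coordinates satisfy 4 + 9 ≡ 0 (mod 13), so they are inverses. Their sum is O.

O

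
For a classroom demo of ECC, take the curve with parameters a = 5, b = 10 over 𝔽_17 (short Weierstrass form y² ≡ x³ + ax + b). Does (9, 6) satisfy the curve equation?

yes

y² = 6² ≡ 2; x³ + 5x + 10 = 784 ≡ 2 (mod 17). 2 = 2.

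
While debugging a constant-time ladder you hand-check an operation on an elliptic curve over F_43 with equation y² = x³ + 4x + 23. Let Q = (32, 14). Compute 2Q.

tangent at (32, 14): λ = (3·32² + 4)/(2·14) ≡ 23/28. 28⁻¹ ≡ 20 (mod 43), so λ ≡ 23·20 ≡ 30.
  x = λ² - 32 - 32 = 900 - 64 ≡ 19; y = λ·(32 - 19) - 14 ≡ 32. → (19, 32)

(19, 32)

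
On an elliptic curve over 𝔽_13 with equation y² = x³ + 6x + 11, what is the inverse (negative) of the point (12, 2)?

(12, 11)

-(12, 2) = (12, -2 mod 13) = (12, 11).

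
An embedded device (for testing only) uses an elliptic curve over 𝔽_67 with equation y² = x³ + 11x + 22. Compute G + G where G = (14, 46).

(58, 20)

tangent at (14, 46): λ = (3·14² + 11)/(2·46) ≡ 63/25. 25⁻¹ ≡ 59 (mod 67) since 25·59 = 1475 ≡ 1, so λ ≡ 63·59 ≡ 32.
  x = λ² - 14 - 14 = 1024 - 28 ≡ 58; y = λ·(14 - 58) - 46 ≡ 20. → (58, 20)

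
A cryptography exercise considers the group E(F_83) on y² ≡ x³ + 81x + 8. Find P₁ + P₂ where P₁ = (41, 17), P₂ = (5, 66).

(41, 17) + (5, 66). λ = (66 - 17)/(5 - 41) ≡ 49/47 mod 83. 47⁻¹ ≡ 53 (mod 83) since 47·53 = 2491 ≡ 1, so λ ≡ 24.
  x = λ² - 41 - 5 = 576 - 46 ≡ 32; y = λ·(41 - 32) - 17 ≡ 33. → (32, 33)

(32, 33)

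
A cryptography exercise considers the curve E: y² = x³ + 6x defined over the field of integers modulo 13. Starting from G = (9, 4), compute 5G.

O

Repeated addition: build up to 5G.
2G: tangent at (9, 4): λ = (3·9² + 6)/(2·4) ≡ 2/8. 8⁻¹ ≡ 5 (mod 13) since 8·5 = 40 ≡ 1, so λ ≡ 2·5 ≡ 10.
  x = λ² - 9 - 9 = 100 - 18 ≡ 4; y = λ·(9 - 4) - 4 ≡ 7. → (4, 7)
3G: (4, 7) + (9, 4). λ = (4 - 7)/(9 - 4) ≡ 10/5 mod 13. 5⁻¹ ≡ 8 (mod 13) since 5·8 = 40 ≡ 1, so λ ≡ 2.
  x = λ² - 4 - 9 = 4 - 13 ≡ 4; y = λ·(4 - 4) - 7 ≡ 6. → (4, 6)
4G: (4, 6) + (9, 4). λ = (4 - 6)/(9 - 4) ≡ 11/5 mod 13. 5⁻¹ ≡ 8 (mod 13) since 5·8 = 40 ≡ 1, so λ ≡ 10.
  x = λ² - 4 - 9 = 100 - 13 ≡ 9; y = λ·(4 - 9) - 6 ≡ 9. → (9, 9)
5G: (9, 9) + (9, 4): same x and y₁ ≡ -y₂, so the sum is the point at infinity.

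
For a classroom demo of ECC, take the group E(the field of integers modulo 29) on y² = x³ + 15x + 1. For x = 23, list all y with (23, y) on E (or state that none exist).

none

x³ + 15x + 1 = 12513 ≡ 14 (mod 29).
14 is a non-residue mod 29; no y exists.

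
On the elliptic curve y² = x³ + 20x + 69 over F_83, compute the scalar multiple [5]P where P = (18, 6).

Double-and-add on 5 = (101)₂. Start with P = (18, 6) for the leading 1-bit.
double: tangent at (18, 6): λ = (3·18² + 20)/(2·6) ≡ 79/12. 12⁻¹ ≡ 7 (mod 83), so λ ≡ 79·7 ≡ 55.
  x = λ² - 18 - 18 = 3025 - 36 ≡ 1; y = λ·(18 - 1) - 6 ≡ 16. → (1, 16)
double: tangent at (1, 16): λ = (3·1² + 20)/(2·16) ≡ 23/32. 32⁻¹ ≡ 13 (mod 83), so λ ≡ 23·13 ≡ 50.
  x = λ² - 1 - 1 = 2500 - 2 ≡ 8; y = λ·(1 - 8) - 16 ≡ 49. → (8, 49)
add P: (8, 49) + (18, 6). λ = (6 - 49)/(18 - 8) ≡ 40/10 mod 83. 10⁻¹ ≡ 25 (mod 83), so λ ≡ 4.
  x = λ² - 8 - 18 = 16 - 26 ≡ 73; y = λ·(8 - 73) - 49 ≡ 23. → (73, 23)

(73, 23)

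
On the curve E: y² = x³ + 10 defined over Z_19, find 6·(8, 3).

(6, 6)

Write P = (8, 3).
Repeated addition: build up to 6P.
2P: tangent at (8, 3): λ = (3·8² + 0)/(2·3) ≡ 2/6. 6⁻¹ ≡ 16 (mod 19) since 6·16 = 96 ≡ 1, so λ ≡ 2·16 ≡ 13.
  x = λ² - 8 - 8 = 169 - 16 ≡ 1; y = λ·(8 - 1) - 3 ≡ 12. → (1, 12)
3P: (1, 12) + (8, 3). λ = (3 - 12)/(8 - 1) ≡ 10/7 mod 19. 7⁻¹ ≡ 11 (mod 19), so λ ≡ 15.
  x = λ² - 1 - 8 = 225 - 9 ≡ 7; y = λ·(1 - 7) - 12 ≡ 12. → (7, 12)
4P: (7, 12) + (8, 3). λ = (3 - 12)/(8 - 7) ≡ 10/1 mod 19. 1⁻¹ ≡ 1 (mod 19) since 1·1 = 1 ≡ 1, so λ ≡ 10.
  x = λ² - 7 - 8 = 100 - 15 ≡ 9; y = λ·(7 - 9) - 12 ≡ 6. → (9, 6)
5P: (9, 6) + (8, 3). λ = (3 - 6)/(8 - 9) ≡ 16/18 mod 19. 18⁻¹ ≡ 18 (mod 19), so λ ≡ 3.
  x = λ² - 9 - 8 = 9 - 17 ≡ 11; y = λ·(9 - 11) - 6 ≡ 7. → (11, 7)
6P: (11, 7) + (8, 3). λ = (3 - 7)/(8 - 11) ≡ 15/16 mod 19. 16⁻¹ ≡ 6 (mod 19) since 16·6 = 96 ≡ 1, so λ ≡ 14.
  x = λ² - 11 - 8 = 196 - 19 ≡ 6; y = λ·(11 - 6) - 7 ≡ 6. → (6, 6)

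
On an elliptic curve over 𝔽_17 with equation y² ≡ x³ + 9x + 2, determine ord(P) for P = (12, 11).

12

2P: tangent at (12, 11): λ = (3·12² + 9)/(2·11) ≡ 16/5. 5⁻¹ ≡ 7 (mod 17) since 5·7 = 35 ≡ 1, so λ ≡ 16·7 ≡ 10.
  x = λ² - 12 - 12 = 100 - 24 ≡ 8; y = λ·(12 - 8) - 11 ≡ 12. → (8, 12)
3P: (8, 12) + (12, 11). λ = (11 - 12)/(12 - 8) ≡ 16/4 mod 17. 4⁻¹ ≡ 13 (mod 17) since 4·13 = 52 ≡ 1, so λ ≡ 4.
  x = λ² - 8 - 12 = 16 - 20 ≡ 13; y = λ·(8 - 13) - 12 ≡ 2. → (13, 2)
4P: (13, 2) + (12, 11). λ = (11 - 2)/(12 - 13) ≡ 9/16 mod 17. 16⁻¹ ≡ 16 (mod 17), so λ ≡ 8.
  x = λ² - 13 - 12 = 64 - 25 ≡ 5; y = λ·(13 - 5) - 2 ≡ 11. → (5, 11)
5P: (5, 11) + (12, 11). λ = (11 - 11)/(12 - 5) ≡ 0/7 mod 17. 7⁻¹ ≡ 5 (mod 17), so λ ≡ 0.
  x = λ² - 5 - 12 = 0 - 17 ≡ 0; y = λ·(5 - 0) - 11 ≡ 6. → (0, 6)
6P: (0, 6) + (12, 11). λ = (11 - 6)/(12 - 0) ≡ 5/12 mod 17. 12⁻¹ ≡ 10 (mod 17), so λ ≡ 16.
  x = λ² - 0 - 12 = 256 - 12 ≡ 6; y = λ·(0 - 6) - 6 ≡ 0. → (6, 0)
7P: (6, 0) + (12, 11). λ = (11 - 0)/(12 - 6) ≡ 11/6 mod 17. 6⁻¹ ≡ 3 (mod 17) since 6·3 = 18 ≡ 1, so λ ≡ 16.
  x = λ² - 6 - 12 = 256 - 18 ≡ 0; y = λ·(6 - 0) - 0 ≡ 11. → (0, 11)
8P: (0, 11) + (12, 11). λ = (11 - 11)/(12 - 0) ≡ 0/12 mod 17. 12⁻¹ ≡ 10 (mod 17), so λ ≡ 0.
  x = λ² - 0 - 12 = 0 - 12 ≡ 5; y = λ·(0 - 5) - 11 ≡ 6. → (5, 6)
9P: (5, 6) + (12, 11). λ = (11 - 6)/(12 - 5) ≡ 5/7 mod 17. 7⁻¹ ≡ 5 (mod 17) since 7·5 = 35 ≡ 1, so λ ≡ 8.
  x = λ² - 5 - 12 = 64 - 17 ≡ 13; y = λ·(5 - 13) - 6 ≡ 15. → (13, 15)
10P: (13, 15) + (12, 11). λ = (11 - 15)/(12 - 13) ≡ 13/16 mod 17. 16⁻¹ ≡ 16 (mod 17) since 16·16 = 256 ≡ 1, so λ ≡ 4.
  x = λ² - 13 - 12 = 16 - 25 ≡ 8; y = λ·(13 - 8) - 15 ≡ 5. → (8, 5)
11P: (8, 5) + (12, 11). λ = (11 - 5)/(12 - 8) ≡ 6/4 mod 17. 4⁻¹ ≡ 13 (mod 17) since 4·13 = 52 ≡ 1, so λ ≡ 10.
  x = λ² - 8 - 12 = 100 - 20 ≡ 12; y = λ·(8 - 12) - 5 ≡ 6. → (12, 6)
12P: (12, 6) + (12, 11): same x and y₁ ≡ -y₂, so the sum is the point at infinity.
12P = the point at infinity, so the order is 12.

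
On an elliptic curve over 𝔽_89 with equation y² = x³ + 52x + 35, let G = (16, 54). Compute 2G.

(58, 82)

tangent at (16, 54): λ = (3·16² + 52)/(2·54) ≡ 19/19. 19⁻¹ ≡ 75 (mod 89), so λ ≡ 19·75 ≡ 1.
  x = λ² - 16 - 16 = 1 - 32 ≡ 58; y = λ·(16 - 58) - 54 ≡ 82. → (58, 82)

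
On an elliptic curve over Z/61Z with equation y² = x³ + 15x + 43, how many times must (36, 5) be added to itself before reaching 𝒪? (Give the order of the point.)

2P: tangent at (36, 5): λ = (3·36² + 15)/(2·5) ≡ 60/10. 10⁻¹ ≡ 55 (mod 61) since 10·55 = 550 ≡ 1, so λ ≡ 60·55 ≡ 6.
  x = λ² - 36 - 36 = 36 - 72 ≡ 25; y = λ·(36 - 25) - 5 ≡ 0. → (25, 0)
3P: (25, 0) + (36, 5). λ = (5 - 0)/(36 - 25) ≡ 5/11 mod 61. 11⁻¹ ≡ 50 (mod 61) since 11·50 = 550 ≡ 1, so λ ≡ 6.
  x = λ² - 25 - 36 = 36 - 61 ≡ 36; y = λ·(25 - 36) - 0 ≡ 56. → (36, 56)
4P: (36, 56) + (36, 5): same x and y₁ ≡ -y₂, so the sum is 𝒪.
4P = 𝒪, so the order is 4.

4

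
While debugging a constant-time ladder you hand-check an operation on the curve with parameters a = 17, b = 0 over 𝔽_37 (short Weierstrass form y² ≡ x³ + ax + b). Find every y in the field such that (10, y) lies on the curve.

none

x³ + 17x + 0 = 1170 ≡ 23 (mod 37).
23 is a non-residue mod 37; no y exists.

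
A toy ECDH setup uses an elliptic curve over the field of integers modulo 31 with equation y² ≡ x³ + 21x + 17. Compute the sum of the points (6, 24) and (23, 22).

(21, 27)

(6, 24) + (23, 22). λ = (22 - 24)/(23 - 6) ≡ 29/17 mod 31. 17⁻¹ ≡ 11 (mod 31), so λ ≡ 9.
  x = λ² - 6 - 23 = 81 - 29 ≡ 21; y = λ·(6 - 21) - 24 ≡ 27. → (21, 27)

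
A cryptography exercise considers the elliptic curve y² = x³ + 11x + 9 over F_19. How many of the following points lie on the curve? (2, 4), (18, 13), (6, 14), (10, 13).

2

(2, 4): 4² ≡ 16, rhs ≡ 1 → off.
(18, 13): 13² ≡ 17, rhs ≡ 16 → off.
(6, 14): 14² ≡ 6, rhs ≡ 6 → on.
(10, 13): 13² ≡ 17, rhs ≡ 17 → on.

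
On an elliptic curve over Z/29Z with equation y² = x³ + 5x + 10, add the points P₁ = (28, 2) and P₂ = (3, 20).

(28, 2) + (3, 20). λ = (20 - 2)/(3 - 28) ≡ 18/4 mod 29. 4⁻¹ ≡ 22 (mod 29) since 4·22 = 88 ≡ 1, so λ ≡ 19.
  x = λ² - 28 - 3 = 361 - 31 ≡ 11; y = λ·(28 - 11) - 2 ≡ 2. → (11, 2)

(11, 2)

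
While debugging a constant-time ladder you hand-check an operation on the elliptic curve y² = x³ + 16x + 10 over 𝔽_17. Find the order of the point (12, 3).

2P: tangent at (12, 3): λ = (3·12² + 16)/(2·3) ≡ 6/6. 6⁻¹ ≡ 3 (mod 17), so λ ≡ 6·3 ≡ 1.
  x = λ² - 12 - 12 = 1 - 24 ≡ 11; y = λ·(12 - 11) - 3 ≡ 15. → (11, 15)
3P: (11, 15) + (12, 3). λ = (3 - 15)/(12 - 11) ≡ 5/1 mod 17. 1⁻¹ ≡ 1 (mod 17) since 1·1 = 1 ≡ 1, so λ ≡ 5.
  x = λ² - 11 - 12 = 25 - 23 ≡ 2; y = λ·(11 - 2) - 15 ≡ 13. → (2, 13)
4P: (2, 13) + (12, 3). λ = (3 - 13)/(12 - 2) ≡ 7/10 mod 17. 10⁻¹ ≡ 12 (mod 17) since 10·12 = 120 ≡ 1, so λ ≡ 16.
  x = λ² - 2 - 12 = 256 - 14 ≡ 4; y = λ·(2 - 4) - 13 ≡ 6. → (4, 6)
5P: (4, 6) + (12, 3). λ = (3 - 6)/(12 - 4) ≡ 14/8 mod 17. 8⁻¹ ≡ 15 (mod 17) since 8·15 = 120 ≡ 1, so λ ≡ 6.
  x = λ² - 4 - 12 = 36 - 16 ≡ 3; y = λ·(4 - 3) - 6 ≡ 0. → (3, 0)
6P: (3, 0) + (12, 3). λ = (3 - 0)/(12 - 3) ≡ 3/9 mod 17. 9⁻¹ ≡ 2 (mod 17) since 9·2 = 18 ≡ 1, so λ ≡ 6.
  x = λ² - 3 - 12 = 36 - 15 ≡ 4; y = λ·(3 - 4) - 0 ≡ 11. → (4, 11)
7P: (4, 11) + (12, 3). λ = (3 - 11)/(12 - 4) ≡ 9/8 mod 17. 8⁻¹ ≡ 15 (mod 17) since 8·15 = 120 ≡ 1, so λ ≡ 16.
  x = λ² - 4 - 12 = 256 - 16 ≡ 2; y = λ·(4 - 2) - 11 ≡ 4. → (2, 4)
8P: (2, 4) + (12, 3). λ = (3 - 4)/(12 - 2) ≡ 16/10 mod 17. 10⁻¹ ≡ 12 (mod 17), so λ ≡ 5.
  x = λ² - 2 - 12 = 25 - 14 ≡ 11; y = λ·(2 - 11) - 4 ≡ 2. → (11, 2)
9P: (11, 2) + (12, 3). λ = (3 - 2)/(12 - 11) ≡ 1/1 mod 17. 1⁻¹ ≡ 1 (mod 17), so λ ≡ 1.
  x = λ² - 11 - 12 = 1 - 23 ≡ 12; y = λ·(11 - 12) - 2 ≡ 14. → (12, 14)
10P: (12, 14) + (12, 3): same x and y₁ ≡ -y₂, so the sum is O.
10P = O, so the order is 10.

10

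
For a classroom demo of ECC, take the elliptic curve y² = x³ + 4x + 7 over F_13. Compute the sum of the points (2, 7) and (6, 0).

(2, 7) + (6, 0). λ = (0 - 7)/(6 - 2) ≡ 6/4 mod 13. 4⁻¹ ≡ 10 (mod 13) since 4·10 = 40 ≡ 1, so λ ≡ 8.
  x = λ² - 2 - 6 = 64 - 8 ≡ 4; y = λ·(2 - 4) - 7 ≡ 3. → (4, 3)

(4, 3)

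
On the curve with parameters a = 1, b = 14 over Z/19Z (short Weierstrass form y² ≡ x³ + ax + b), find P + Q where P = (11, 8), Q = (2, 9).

(11, 8) + (2, 9). λ = (9 - 8)/(2 - 11) ≡ 1/10 mod 19. 10⁻¹ ≡ 2 (mod 19), so λ ≡ 2.
  x = λ² - 11 - 2 = 4 - 13 ≡ 10; y = λ·(11 - 10) - 8 ≡ 13. → (10, 13)

(10, 13)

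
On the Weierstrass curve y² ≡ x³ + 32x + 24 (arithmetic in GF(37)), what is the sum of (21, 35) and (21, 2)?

The two points share x = 21 and their y-coordinates satisfy 35 + 2 ≡ 0 (mod 37), so they are inverses. Their sum is O.

O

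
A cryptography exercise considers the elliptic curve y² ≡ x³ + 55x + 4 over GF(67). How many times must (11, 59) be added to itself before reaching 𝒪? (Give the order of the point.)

6

2P: tangent at (11, 59): λ = (3·11² + 55)/(2·59) ≡ 16/51. 51⁻¹ ≡ 46 (mod 67) since 51·46 = 2346 ≡ 1, so λ ≡ 16·46 ≡ 66.
  x = λ² - 11 - 11 = 4356 - 22 ≡ 46; y = λ·(11 - 46) - 59 ≡ 43. → (46, 43)
3P: (46, 43) + (11, 59). λ = (59 - 43)/(11 - 46) ≡ 16/32 mod 67. 32⁻¹ ≡ 44 (mod 67), so λ ≡ 34.
  x = λ² - 46 - 11 = 1156 - 57 ≡ 27; y = λ·(46 - 27) - 43 ≡ 0. → (27, 0)
4P: (27, 0) + (11, 59). λ = (59 - 0)/(11 - 27) ≡ 59/51 mod 67. 51⁻¹ ≡ 46 (mod 67) since 51·46 = 2346 ≡ 1, so λ ≡ 34.
  x = λ² - 27 - 11 = 1156 - 38 ≡ 46; y = λ·(27 - 46) - 0 ≡ 24. → (46, 24)
5P: (46, 24) + (11, 59). λ = (59 - 24)/(11 - 46) ≡ 35/32 mod 67. 32⁻¹ ≡ 44 (mod 67), so λ ≡ 66.
  x = λ² - 46 - 11 = 4356 - 57 ≡ 11; y = λ·(46 - 11) - 24 ≡ 8. → (11, 8)
6P: (11, 8) + (11, 59): same x and y₁ ≡ -y₂, so the sum is 𝒪.
6P = 𝒪, so the order is 6.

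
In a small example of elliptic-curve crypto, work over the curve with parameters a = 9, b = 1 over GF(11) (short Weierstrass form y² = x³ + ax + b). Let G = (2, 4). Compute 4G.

Repeated addition: build up to 4G.
2G: tangent at (2, 4): λ = (3·2² + 9)/(2·4) ≡ 10/8. 8⁻¹ ≡ 7 (mod 11), so λ ≡ 10·7 ≡ 4.
  x = λ² - 2 - 2 = 16 - 4 ≡ 1; y = λ·(2 - 1) - 4 ≡ 0. → (1, 0)
3G: (1, 0) + (2, 4). λ = (4 - 0)/(2 - 1) ≡ 4/1 mod 11. 1⁻¹ ≡ 1 (mod 11), so λ ≡ 4.
  x = λ² - 1 - 2 = 16 - 3 ≡ 2; y = λ·(1 - 2) - 0 ≡ 7. → (2, 7)
4G: (2, 7) + (2, 4): same x and y₁ ≡ -y₂, so the sum is 𝒪.

O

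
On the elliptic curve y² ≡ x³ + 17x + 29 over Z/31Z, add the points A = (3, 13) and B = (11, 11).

(19, 22)

(3, 13) + (11, 11). λ = (11 - 13)/(11 - 3) ≡ 29/8 mod 31. 8⁻¹ ≡ 4 (mod 31) since 8·4 = 32 ≡ 1, so λ ≡ 23.
  x = λ² - 3 - 11 = 529 - 14 ≡ 19; y = λ·(3 - 19) - 13 ≡ 22. → (19, 22)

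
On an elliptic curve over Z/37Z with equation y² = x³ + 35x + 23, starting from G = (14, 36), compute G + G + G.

(2, 8)

Repeated addition: build up to 3G.
2G: tangent at (14, 36): λ = (3·14² + 35)/(2·36) ≡ 31/35. 35⁻¹ ≡ 18 (mod 37) since 35·18 = 630 ≡ 1, so λ ≡ 31·18 ≡ 3.
  x = λ² - 14 - 14 = 9 - 28 ≡ 18; y = λ·(14 - 18) - 36 ≡ 26. → (18, 26)
3G: (18, 26) + (14, 36). λ = (36 - 26)/(14 - 18) ≡ 10/33 mod 37. 33⁻¹ ≡ 9 (mod 37), so λ ≡ 16.
  x = λ² - 18 - 14 = 256 - 32 ≡ 2; y = λ·(18 - 2) - 26 ≡ 8. → (2, 8)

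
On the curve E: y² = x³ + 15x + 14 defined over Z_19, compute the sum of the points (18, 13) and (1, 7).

(18, 13) + (1, 7). λ = (7 - 13)/(1 - 18) ≡ 13/2 mod 19. 2⁻¹ ≡ 10 (mod 19) since 2·10 = 20 ≡ 1, so λ ≡ 16.
  x = λ² - 18 - 1 = 256 - 19 ≡ 9; y = λ·(18 - 9) - 13 ≡ 17. → (9, 17)

(9, 17)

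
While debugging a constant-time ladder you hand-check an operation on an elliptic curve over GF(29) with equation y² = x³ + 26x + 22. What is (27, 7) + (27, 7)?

tangent at (27, 7): λ = (3·27² + 26)/(2·7) ≡ 9/14. 14⁻¹ ≡ 27 (mod 29) since 14·27 = 378 ≡ 1, so λ ≡ 9·27 ≡ 11.
  x = λ² - 27 - 27 = 121 - 54 ≡ 9; y = λ·(27 - 9) - 7 ≡ 17. → (9, 17)

(9, 17)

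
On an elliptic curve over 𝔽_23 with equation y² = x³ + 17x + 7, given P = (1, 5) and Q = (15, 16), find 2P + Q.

(6, 7)

First 2P:
Repeated addition: build up to 2P.
2P: tangent at (1, 5): λ = (3·1² + 17)/(2·5) ≡ 20/10. 10⁻¹ ≡ 7 (mod 23), so λ ≡ 20·7 ≡ 2.
  x = λ² - 1 - 1 = 4 - 2 ≡ 2; y = λ·(1 - 2) - 5 ≡ 16. → (2, 16)
2P = (2, 16).
Finally 2P + Q:
(2, 16) + (15, 16). λ = (16 - 16)/(15 - 2) ≡ 0/13 mod 23. 13⁻¹ ≡ 16 (mod 23), so λ ≡ 0.
  x = λ² - 2 - 15 = 0 - 17 ≡ 6; y = λ·(2 - 6) - 16 ≡ 7. → (6, 7)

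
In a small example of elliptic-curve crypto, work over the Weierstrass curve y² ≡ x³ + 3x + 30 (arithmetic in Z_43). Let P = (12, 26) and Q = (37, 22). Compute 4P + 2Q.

First 4P:
Double-and-add on 4 = (100)₂. Start with P = (12, 26) for the leading 1-bit.
double: tangent at (12, 26): λ = (3·12² + 3)/(2·26) ≡ 5/9. 9⁻¹ ≡ 24 (mod 43), so λ ≡ 5·24 ≡ 34.
  x = λ² - 12 - 12 = 1156 - 24 ≡ 14; y = λ·(12 - 14) - 26 ≡ 35. → (14, 35)
double: tangent at (14, 35): λ = (3·14² + 3)/(2·35) ≡ 32/27. 27⁻¹ ≡ 8 (mod 43) since 27·8 = 216 ≡ 1, so λ ≡ 32·8 ≡ 41.
  x = λ² - 14 - 14 = 1681 - 28 ≡ 19; y = λ·(14 - 19) - 35 ≡ 18. → (19, 18)
4P = (19, 18).
Next 2Q:
Repeated addition: build up to 2Q.
2Q: tangent at (37, 22): λ = (3·37² + 3)/(2·22) ≡ 25/1. 1⁻¹ ≡ 1 (mod 43), so λ ≡ 25·1 ≡ 25.
  x = λ² - 37 - 37 = 625 - 74 ≡ 35; y = λ·(37 - 35) - 22 ≡ 28. → (35, 28)
2Q = (35, 28).
Finally 4P + 2Q:
(19, 18) + (35, 28). λ = (28 - 18)/(35 - 19) ≡ 10/16 mod 43. 16⁻¹ ≡ 35 (mod 43) since 16·35 = 560 ≡ 1, so λ ≡ 6.
  x = λ² - 19 - 35 = 36 - 54 ≡ 25; y = λ·(19 - 25) - 18 ≡ 32. → (25, 32)

(25, 32)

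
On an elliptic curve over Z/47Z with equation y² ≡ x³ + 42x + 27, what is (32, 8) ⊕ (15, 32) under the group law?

(32, 8) + (15, 32). λ = (32 - 8)/(15 - 32) ≡ 24/30 mod 47. 30⁻¹ ≡ 11 (mod 47) since 30·11 = 330 ≡ 1, so λ ≡ 29.
  x = λ² - 32 - 15 = 841 - 47 ≡ 42; y = λ·(32 - 42) - 8 ≡ 31. → (42, 31)

(42, 31)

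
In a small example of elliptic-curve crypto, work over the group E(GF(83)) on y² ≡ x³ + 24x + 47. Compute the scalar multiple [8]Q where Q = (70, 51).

Double-and-add on 8 = (1000)₂. Start with Q = (70, 51) for the leading 1-bit.
double: tangent at (70, 51): λ = (3·70² + 24)/(2·51) ≡ 33/19. 19⁻¹ ≡ 35 (mod 83), so λ ≡ 33·35 ≡ 76.
  x = λ² - 70 - 70 = 5776 - 140 ≡ 75; y = λ·(70 - 75) - 51 ≡ 67. → (75, 67)
double: tangent at (75, 67): λ = (3·75² + 24)/(2·67) ≡ 50/51. 51⁻¹ ≡ 70 (mod 83), so λ ≡ 50·70 ≡ 14.
  x = λ² - 75 - 75 = 196 - 150 ≡ 46; y = λ·(75 - 46) - 67 ≡ 7. → (46, 7)
double: tangent at (46, 7): λ = (3·46² + 24)/(2·7) ≡ 64/14. 14⁻¹ ≡ 6 (mod 83), so λ ≡ 64·6 ≡ 52.
  x = λ² - 46 - 46 = 2704 - 92 ≡ 39; y = λ·(46 - 39) - 7 ≡ 25. → (39, 25)

(39, 25)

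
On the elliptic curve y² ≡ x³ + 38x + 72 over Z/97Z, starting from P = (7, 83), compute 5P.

Double-and-add on 5 = (101)₂. Start with P = (7, 83) for the leading 1-bit.
double: tangent at (7, 83): λ = (3·7² + 38)/(2·83) ≡ 88/69. 69⁻¹ ≡ 45 (mod 97) since 69·45 = 3105 ≡ 1, so λ ≡ 88·45 ≡ 80.
  x = λ² - 7 - 7 = 6400 - 14 ≡ 81; y = λ·(7 - 81) - 83 ≡ 11. → (81, 11)
double: tangent at (81, 11): λ = (3·81² + 38)/(2·11) ≡ 30/22. 22⁻¹ ≡ 75 (mod 97), so λ ≡ 30·75 ≡ 19.
  x = λ² - 81 - 81 = 361 - 162 ≡ 5; y = λ·(81 - 5) - 11 ≡ 75. → (5, 75)
add P: (5, 75) + (7, 83). λ = (83 - 75)/(7 - 5) ≡ 8/2 mod 97. 2⁻¹ ≡ 49 (mod 97), so λ ≡ 4.
  x = λ² - 5 - 7 = 16 - 12 ≡ 4; y = λ·(5 - 4) - 75 ≡ 26. → (4, 26)

(4, 26)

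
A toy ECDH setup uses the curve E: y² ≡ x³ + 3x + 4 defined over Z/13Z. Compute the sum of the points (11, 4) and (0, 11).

(11, 4) + (0, 11). λ = (11 - 4)/(0 - 11) ≡ 7/2 mod 13. 2⁻¹ ≡ 7 (mod 13), so λ ≡ 10.
  x = λ² - 11 - 0 = 100 - 11 ≡ 11; y = λ·(11 - 11) - 4 ≡ 9. → (11, 9)

(11, 9)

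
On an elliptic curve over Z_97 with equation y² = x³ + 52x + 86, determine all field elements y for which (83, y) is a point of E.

3, 94

x³ + 52x + 86 = 576189 ≡ 9 (mod 97).
Square roots of 9 mod 97: 3 and 94 (since 3² = 9 ≡ 9).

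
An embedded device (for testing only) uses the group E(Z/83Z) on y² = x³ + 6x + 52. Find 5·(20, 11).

(5, 46)

Write P = (20, 11).
Repeated addition: build up to 5P.
2P: tangent at (20, 11): λ = (3·20² + 6)/(2·11) ≡ 44/22. 22⁻¹ ≡ 34 (mod 83), so λ ≡ 44·34 ≡ 2.
  x = λ² - 20 - 20 = 4 - 40 ≡ 47; y = λ·(20 - 47) - 11 ≡ 18. → (47, 18)
3P: (47, 18) + (20, 11). λ = (11 - 18)/(20 - 47) ≡ 76/56 mod 83. 56⁻¹ ≡ 43 (mod 83) since 56·43 = 2408 ≡ 1, so λ ≡ 31.
  x = λ² - 47 - 20 = 961 - 67 ≡ 64; y = λ·(47 - 64) - 18 ≡ 36. → (64, 36)
4P: (64, 36) + (20, 11). λ = (11 - 36)/(20 - 64) ≡ 58/39 mod 83. 39⁻¹ ≡ 66 (mod 83), so λ ≡ 10.
  x = λ² - 64 - 20 = 100 - 84 ≡ 16; y = λ·(64 - 16) - 36 ≡ 29. → (16, 29)
5P: (16, 29) + (20, 11). λ = (11 - 29)/(20 - 16) ≡ 65/4 mod 83. 4⁻¹ ≡ 21 (mod 83), so λ ≡ 37.
  x = λ² - 16 - 20 = 1369 - 36 ≡ 5; y = λ·(16 - 5) - 29 ≡ 46. → (5, 46)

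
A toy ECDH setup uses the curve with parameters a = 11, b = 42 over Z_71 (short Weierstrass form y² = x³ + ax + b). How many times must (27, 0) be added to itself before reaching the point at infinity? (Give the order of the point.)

2P: (27, 0) + (27, 0): same x and y₁ ≡ -y₂, so the sum is the point at infinity.
2P = the point at infinity, so the order is 2.

2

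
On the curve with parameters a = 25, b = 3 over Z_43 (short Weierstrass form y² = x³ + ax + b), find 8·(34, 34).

(6, 5)

Write Q = (34, 34).
Repeated addition: build up to 8Q.
2Q: tangent at (34, 34): λ = (3·34² + 25)/(2·34) ≡ 10/25. 25⁻¹ ≡ 31 (mod 43), so λ ≡ 10·31 ≡ 9.
  x = λ² - 34 - 34 = 81 - 68 ≡ 13; y = λ·(34 - 13) - 34 ≡ 26. → (13, 26)
3Q: (13, 26) + (34, 34). λ = (34 - 26)/(34 - 13) ≡ 8/21 mod 43. 21⁻¹ ≡ 41 (mod 43) since 21·41 = 861 ≡ 1, so λ ≡ 27.
  x = λ² - 13 - 34 = 729 - 47 ≡ 37; y = λ·(13 - 37) - 26 ≡ 14. → (37, 14)
4Q: (37, 14) + (34, 34). λ = (34 - 14)/(34 - 37) ≡ 20/40 mod 43. 40⁻¹ ≡ 14 (mod 43) since 40·14 = 560 ≡ 1, so λ ≡ 22.
  x = λ² - 37 - 34 = 484 - 71 ≡ 26; y = λ·(37 - 26) - 14 ≡ 13. → (26, 13)
5Q: (26, 13) + (34, 34). λ = (34 - 13)/(34 - 26) ≡ 21/8 mod 43. 8⁻¹ ≡ 27 (mod 43), so λ ≡ 8.
  x = λ² - 26 - 34 = 64 - 60 ≡ 4; y = λ·(26 - 4) - 13 ≡ 34. → (4, 34)
6Q: (4, 34) + (34, 34). λ = (34 - 34)/(34 - 4) ≡ 0/30 mod 43. 30⁻¹ ≡ 33 (mod 43), so λ ≡ 0.
  x = λ² - 4 - 34 = 0 - 38 ≡ 5; y = λ·(4 - 5) - 34 ≡ 9. → (5, 9)
7Q: (5, 9) + (34, 34). λ = (34 - 9)/(34 - 5) ≡ 25/29 mod 43. 29⁻¹ ≡ 3 (mod 43), so λ ≡ 32.
  x = λ² - 5 - 34 = 1024 - 39 ≡ 39; y = λ·(5 - 39) - 9 ≡ 21. → (39, 21)
8Q: (39, 21) + (34, 34). λ = (34 - 21)/(34 - 39) ≡ 13/38 mod 43. 38⁻¹ ≡ 17 (mod 43), so λ ≡ 6.
  x = λ² - 39 - 34 = 36 - 73 ≡ 6; y = λ·(39 - 6) - 21 ≡ 5. → (6, 5)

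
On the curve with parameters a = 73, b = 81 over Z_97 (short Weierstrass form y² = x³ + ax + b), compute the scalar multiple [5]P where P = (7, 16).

(9, 77)

Repeated addition: build up to 5P.
2P: tangent at (7, 16): λ = (3·7² + 73)/(2·16) ≡ 26/32. 32⁻¹ ≡ 94 (mod 97), so λ ≡ 26·94 ≡ 19.
  x = λ² - 7 - 7 = 361 - 14 ≡ 56; y = λ·(7 - 56) - 16 ≡ 23. → (56, 23)
3P: (56, 23) + (7, 16). λ = (16 - 23)/(7 - 56) ≡ 90/48 mod 97. 48⁻¹ ≡ 95 (mod 97), so λ ≡ 14.
  x = λ² - 56 - 7 = 196 - 63 ≡ 36; y = λ·(56 - 36) - 23 ≡ 63. → (36, 63)
4P: (36, 63) + (7, 16). λ = (16 - 63)/(7 - 36) ≡ 50/68 mod 97. 68⁻¹ ≡ 10 (mod 97) since 68·10 = 680 ≡ 1, so λ ≡ 15.
  x = λ² - 36 - 7 = 225 - 43 ≡ 85; y = λ·(36 - 85) - 63 ≡ 75. → (85, 75)
5P: (85, 75) + (7, 16). λ = (16 - 75)/(7 - 85) ≡ 38/19 mod 97. 19⁻¹ ≡ 46 (mod 97) since 19·46 = 874 ≡ 1, so λ ≡ 2.
  x = λ² - 85 - 7 = 4 - 92 ≡ 9; y = λ·(85 - 9) - 75 ≡ 77. → (9, 77)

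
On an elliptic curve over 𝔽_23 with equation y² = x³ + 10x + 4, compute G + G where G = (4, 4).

(0, 2)

tangent at (4, 4): λ = (3·4² + 10)/(2·4) ≡ 12/8. 8⁻¹ ≡ 3 (mod 23) since 8·3 = 24 ≡ 1, so λ ≡ 12·3 ≡ 13.
  x = λ² - 4 - 4 = 169 - 8 ≡ 0; y = λ·(4 - 0) - 4 ≡ 2. → (0, 2)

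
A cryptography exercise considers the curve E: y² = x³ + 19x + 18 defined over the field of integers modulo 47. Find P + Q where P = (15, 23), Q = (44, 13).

(15, 23) + (44, 13). λ = (13 - 23)/(44 - 15) ≡ 37/29 mod 47. 29⁻¹ ≡ 13 (mod 47), so λ ≡ 11.
  x = λ² - 15 - 44 = 121 - 59 ≡ 15; y = λ·(15 - 15) - 23 ≡ 24. → (15, 24)

(15, 24)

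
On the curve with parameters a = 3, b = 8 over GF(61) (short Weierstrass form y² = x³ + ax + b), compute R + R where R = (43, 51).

(45, 16)

tangent at (43, 51): λ = (3·43² + 3)/(2·51) ≡ 60/41. 41⁻¹ ≡ 3 (mod 61), so λ ≡ 60·3 ≡ 58.
  x = λ² - 43 - 43 = 3364 - 86 ≡ 45; y = λ·(43 - 45) - 51 ≡ 16. → (45, 16)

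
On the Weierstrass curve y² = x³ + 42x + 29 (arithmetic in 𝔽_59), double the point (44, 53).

tangent at (44, 53): λ = (3·44² + 42)/(2·53) ≡ 9/47. 47⁻¹ ≡ 54 (mod 59) since 47·54 = 2538 ≡ 1, so λ ≡ 9·54 ≡ 14.
  x = λ² - 44 - 44 = 196 - 88 ≡ 49; y = λ·(44 - 49) - 53 ≡ 54. → (49, 54)

(49, 54)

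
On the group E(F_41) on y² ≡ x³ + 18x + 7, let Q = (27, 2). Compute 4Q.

(29, 20)

Double-and-add on 4 = (100)₂. Start with Q = (27, 2) for the leading 1-bit.
double: tangent at (27, 2): λ = (3·27² + 18)/(2·2) ≡ 32/4. 4⁻¹ ≡ 31 (mod 41) since 4·31 = 124 ≡ 1, so λ ≡ 32·31 ≡ 8.
  x = λ² - 27 - 27 = 64 - 54 ≡ 10; y = λ·(27 - 10) - 2 ≡ 11. → (10, 11)
double: tangent at (10, 11): λ = (3·10² + 18)/(2·11) ≡ 31/22. 22⁻¹ ≡ 28 (mod 41) since 22·28 = 616 ≡ 1, so λ ≡ 31·28 ≡ 7.
  x = λ² - 10 - 10 = 49 - 20 ≡ 29; y = λ·(10 - 29) - 11 ≡ 20. → (29, 20)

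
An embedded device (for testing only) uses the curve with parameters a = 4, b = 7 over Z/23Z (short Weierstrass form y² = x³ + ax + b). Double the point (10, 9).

tangent at (10, 9): λ = (3·10² + 4)/(2·9) ≡ 5/18. 18⁻¹ ≡ 9 (mod 23), so λ ≡ 5·9 ≡ 22.
  x = λ² - 10 - 10 = 484 - 20 ≡ 4; y = λ·(10 - 4) - 9 ≡ 8. → (4, 8)

(4, 8)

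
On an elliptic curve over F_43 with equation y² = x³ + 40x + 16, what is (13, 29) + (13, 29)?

tangent at (13, 29): λ = (3·13² + 40)/(2·29) ≡ 31/15. 15⁻¹ ≡ 23 (mod 43) since 15·23 = 345 ≡ 1, so λ ≡ 31·23 ≡ 25.
  x = λ² - 13 - 13 = 625 - 26 ≡ 40; y = λ·(13 - 40) - 29 ≡ 27. → (40, 27)

(40, 27)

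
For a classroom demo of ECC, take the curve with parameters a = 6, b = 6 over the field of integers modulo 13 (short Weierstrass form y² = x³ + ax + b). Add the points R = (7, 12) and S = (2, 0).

(3, 8)

(7, 12) + (2, 0). λ = (0 - 12)/(2 - 7) ≡ 1/8 mod 13. 8⁻¹ ≡ 5 (mod 13), so λ ≡ 5.
  x = λ² - 7 - 2 = 25 - 9 ≡ 3; y = λ·(7 - 3) - 12 ≡ 8. → (3, 8)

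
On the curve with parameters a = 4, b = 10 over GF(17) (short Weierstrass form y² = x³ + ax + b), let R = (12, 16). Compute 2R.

tangent at (12, 16): λ = (3·12² + 4)/(2·16) ≡ 11/15. 15⁻¹ ≡ 8 (mod 17), so λ ≡ 11·8 ≡ 3.
  x = λ² - 12 - 12 = 9 - 24 ≡ 2; y = λ·(12 - 2) - 16 ≡ 14. → (2, 14)

(2, 14)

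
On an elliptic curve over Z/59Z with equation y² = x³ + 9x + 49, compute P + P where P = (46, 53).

(46, 6)

tangent at (46, 53): λ = (3·46² + 9)/(2·53) ≡ 44/47. 47⁻¹ ≡ 54 (mod 59) since 47·54 = 2538 ≡ 1, so λ ≡ 44·54 ≡ 16.
  x = λ² - 46 - 46 = 256 - 92 ≡ 46; y = λ·(46 - 46) - 53 ≡ 6. → (46, 6)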